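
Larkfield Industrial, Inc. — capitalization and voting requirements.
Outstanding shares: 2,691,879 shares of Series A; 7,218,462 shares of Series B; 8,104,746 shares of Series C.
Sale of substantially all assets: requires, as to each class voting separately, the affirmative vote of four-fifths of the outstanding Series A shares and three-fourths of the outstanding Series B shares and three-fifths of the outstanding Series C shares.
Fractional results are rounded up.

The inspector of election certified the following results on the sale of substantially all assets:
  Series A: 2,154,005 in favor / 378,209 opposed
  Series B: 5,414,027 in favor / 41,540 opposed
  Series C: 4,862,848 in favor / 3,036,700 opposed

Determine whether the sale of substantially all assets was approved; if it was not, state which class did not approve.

Approved — every class gave the required vote.

Series A: 4/5 of 2691879 = 2153503.20, rounded up to 2153504; 2,153,504 required, 2,154,005 in favor — approved.
Series B: 3/4 of 7218462 = 5413846.50, rounded up to 5413847; 5,413,847 required, 5,414,027 in favor — approved.
Series C: 3/5 of 8104746 = 4862847.60, rounded up to 4862848; 4,862,848 required, 4,862,848 in favor — approved.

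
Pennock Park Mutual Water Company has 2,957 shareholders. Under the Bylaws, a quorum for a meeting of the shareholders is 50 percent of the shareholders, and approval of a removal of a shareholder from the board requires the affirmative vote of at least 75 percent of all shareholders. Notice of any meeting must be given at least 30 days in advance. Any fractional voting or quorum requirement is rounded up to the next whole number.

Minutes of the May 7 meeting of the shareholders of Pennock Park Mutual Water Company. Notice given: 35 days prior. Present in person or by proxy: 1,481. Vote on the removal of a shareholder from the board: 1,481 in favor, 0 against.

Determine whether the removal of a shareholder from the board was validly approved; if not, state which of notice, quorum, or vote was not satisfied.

Invalid — vote requirement not satisfied.

Notice: 35 days given; 30 required. Satisfied.
Quorum: 50% of 2,957 = 1,478.50, rounded up to 1,479; 1,481 present. Satisfied.
Vote: requires three-fourths of all shareholders (2,957); 3/4 of 2957 = 2217.75, rounded up to 2218, so 2,218 needed; 1,481 in favor. Not satisfied.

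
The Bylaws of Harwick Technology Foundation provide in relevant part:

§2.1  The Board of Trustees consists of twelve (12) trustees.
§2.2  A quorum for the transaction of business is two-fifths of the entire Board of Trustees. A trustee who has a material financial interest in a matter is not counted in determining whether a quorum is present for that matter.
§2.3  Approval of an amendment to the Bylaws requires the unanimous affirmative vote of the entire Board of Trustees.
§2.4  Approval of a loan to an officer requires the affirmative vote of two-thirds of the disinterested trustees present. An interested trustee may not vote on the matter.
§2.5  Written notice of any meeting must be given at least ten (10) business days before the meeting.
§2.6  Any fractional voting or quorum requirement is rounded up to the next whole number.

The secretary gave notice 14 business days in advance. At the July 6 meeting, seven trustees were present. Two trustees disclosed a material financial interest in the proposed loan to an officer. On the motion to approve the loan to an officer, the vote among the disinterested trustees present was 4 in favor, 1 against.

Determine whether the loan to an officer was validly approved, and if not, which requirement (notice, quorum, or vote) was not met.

Notice: 14 business days given; 10 required (14 ≥ 10). Satisfied.
Quorum: 7 present, but the 2 interested trustees do not count, leaving 5. Quorum is 5. Satisfied.
Vote: the loan to an officer requires two-thirds of the disinterested trustees present (7 − 2 = 5). 2/3 of 5 = 3.33, rounded up to 4, so 4 affirmative votes are needed; 4 voted in favor. Satisfied.

Valid — all requirements satisfied.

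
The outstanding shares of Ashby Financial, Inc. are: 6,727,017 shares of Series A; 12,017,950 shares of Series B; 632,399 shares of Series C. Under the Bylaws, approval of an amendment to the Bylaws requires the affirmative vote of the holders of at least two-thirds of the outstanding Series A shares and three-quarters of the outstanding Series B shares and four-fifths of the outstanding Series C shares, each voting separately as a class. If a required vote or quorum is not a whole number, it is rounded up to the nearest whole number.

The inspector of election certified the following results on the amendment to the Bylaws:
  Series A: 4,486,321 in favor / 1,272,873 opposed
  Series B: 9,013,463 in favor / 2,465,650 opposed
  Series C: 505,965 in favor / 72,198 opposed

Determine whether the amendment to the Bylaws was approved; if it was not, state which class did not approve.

Approved — every class gave the required vote.

Series A: 2/3 of 6727017 = 4484678; 4,484,678 required, 4,486,321 in favor — approved.
Series B: 3/4 of 12017950 = 9013462.50, rounded up to 9013463; 9,013,463 required, 9,013,463 in favor — approved.
Series C: 4/5 of 632399 = 505919.20, rounded up to 505920; 505,920 required, 505,965 in favor — approved.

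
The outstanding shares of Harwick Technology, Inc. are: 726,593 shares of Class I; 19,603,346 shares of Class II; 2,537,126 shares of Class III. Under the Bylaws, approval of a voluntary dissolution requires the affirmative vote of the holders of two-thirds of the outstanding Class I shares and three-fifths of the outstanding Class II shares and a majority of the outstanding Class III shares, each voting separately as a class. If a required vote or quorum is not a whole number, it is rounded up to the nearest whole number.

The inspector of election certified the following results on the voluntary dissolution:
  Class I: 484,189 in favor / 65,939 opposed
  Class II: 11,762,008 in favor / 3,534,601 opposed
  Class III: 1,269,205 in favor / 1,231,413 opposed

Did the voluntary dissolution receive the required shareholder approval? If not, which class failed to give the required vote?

Not approved — the Class I shares did not give the required vote.

Class I: 2/3 of 726593 = 484395.33, rounded up to 484396; 484,396 required, 484,189 in favor — not approved.
Class II: 3/5 of 19603346 = 11762007.60, rounded up to 11762008; 11,762,008 required, 11,762,008 in favor — approved.
Class III: a majority of 2537126 is 1268564; 1,268,564 required, 1,269,205 in favor — approved.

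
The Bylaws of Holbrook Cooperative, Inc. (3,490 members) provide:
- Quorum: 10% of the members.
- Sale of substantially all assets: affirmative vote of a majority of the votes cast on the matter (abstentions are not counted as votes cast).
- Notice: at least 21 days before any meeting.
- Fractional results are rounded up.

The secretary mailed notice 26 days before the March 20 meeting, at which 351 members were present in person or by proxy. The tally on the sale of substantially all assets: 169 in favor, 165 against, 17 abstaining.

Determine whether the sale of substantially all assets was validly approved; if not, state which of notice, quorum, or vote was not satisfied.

Notice: 26 days given; 21 required. Satisfied.
Quorum: 10% of 3,490 = 349; 351 present. Satisfied.
Vote: requires a majority of the votes cast (351 − 17 abstaining = 334); a majority of 334 is 168, so 168 needed; 169 in favor. Satisfied.

Valid — all requirements satisfied.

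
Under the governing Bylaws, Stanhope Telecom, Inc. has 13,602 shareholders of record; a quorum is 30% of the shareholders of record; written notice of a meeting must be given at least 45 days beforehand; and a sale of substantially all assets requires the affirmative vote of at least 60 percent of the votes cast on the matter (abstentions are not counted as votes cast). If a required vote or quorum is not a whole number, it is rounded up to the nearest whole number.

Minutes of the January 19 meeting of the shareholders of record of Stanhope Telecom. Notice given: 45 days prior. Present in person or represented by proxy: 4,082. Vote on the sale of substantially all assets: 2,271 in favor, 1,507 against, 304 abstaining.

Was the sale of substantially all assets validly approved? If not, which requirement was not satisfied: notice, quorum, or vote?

Valid — all requirements satisfied.

Notice: 45 days given; 45 required. Satisfied.
Quorum: 30% of 13,602 = 4,080.60, rounded up to 4,081; 4,082 present. Satisfied.
Vote: requires three-fifths of the votes cast (4,082 − 304 abstaining = 3,778); 3/5 of 3778 = 2266.80, rounded up to 2267, so 2,267 needed; 2,271 in favor. Satisfied.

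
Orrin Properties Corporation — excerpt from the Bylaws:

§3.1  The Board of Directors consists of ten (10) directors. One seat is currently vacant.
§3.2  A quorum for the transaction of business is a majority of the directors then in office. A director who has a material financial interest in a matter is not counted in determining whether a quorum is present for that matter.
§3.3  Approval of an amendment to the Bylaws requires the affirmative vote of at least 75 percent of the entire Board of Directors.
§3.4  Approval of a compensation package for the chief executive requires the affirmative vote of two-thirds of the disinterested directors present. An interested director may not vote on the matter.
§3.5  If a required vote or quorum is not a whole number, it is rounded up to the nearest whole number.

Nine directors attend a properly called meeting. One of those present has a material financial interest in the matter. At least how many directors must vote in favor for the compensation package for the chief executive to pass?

6

The compensation package for the chief executive requires two-thirds of the disinterested directors present (9 − 1 = 8).
2/3 of 8 = 5.33, rounded up to 6.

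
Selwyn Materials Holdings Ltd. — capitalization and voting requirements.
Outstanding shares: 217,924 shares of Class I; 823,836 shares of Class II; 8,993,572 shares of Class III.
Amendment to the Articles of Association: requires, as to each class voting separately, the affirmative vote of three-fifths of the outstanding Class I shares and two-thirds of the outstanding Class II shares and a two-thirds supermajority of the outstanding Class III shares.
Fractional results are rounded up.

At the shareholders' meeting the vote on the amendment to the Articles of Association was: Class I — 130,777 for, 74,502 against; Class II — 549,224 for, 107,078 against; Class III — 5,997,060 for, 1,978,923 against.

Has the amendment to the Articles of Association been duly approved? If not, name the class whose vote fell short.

Approved — every class gave the required vote.

Class I: 3/5 of 217924 = 130754.40, rounded up to 130755; 130,755 required, 130,777 in favor — approved.
Class II: 2/3 of 823836 = 549224; 549,224 required, 549,224 in favor — approved.
Class III: 2/3 of 8993572 = 5995714.67, rounded up to 5995715; 5,995,715 required, 5,997,060 in favor — approved.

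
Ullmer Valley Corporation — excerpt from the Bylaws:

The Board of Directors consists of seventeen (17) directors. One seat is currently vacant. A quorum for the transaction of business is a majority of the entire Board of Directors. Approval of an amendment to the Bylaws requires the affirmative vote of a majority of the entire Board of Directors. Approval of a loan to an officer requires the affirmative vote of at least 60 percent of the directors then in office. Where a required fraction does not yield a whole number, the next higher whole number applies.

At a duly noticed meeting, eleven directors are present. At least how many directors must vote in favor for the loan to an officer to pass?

10

The loan to an officer requires three-fifths of the directors then in office (16).
3/5 of 16 = 9.60, rounded up to 10.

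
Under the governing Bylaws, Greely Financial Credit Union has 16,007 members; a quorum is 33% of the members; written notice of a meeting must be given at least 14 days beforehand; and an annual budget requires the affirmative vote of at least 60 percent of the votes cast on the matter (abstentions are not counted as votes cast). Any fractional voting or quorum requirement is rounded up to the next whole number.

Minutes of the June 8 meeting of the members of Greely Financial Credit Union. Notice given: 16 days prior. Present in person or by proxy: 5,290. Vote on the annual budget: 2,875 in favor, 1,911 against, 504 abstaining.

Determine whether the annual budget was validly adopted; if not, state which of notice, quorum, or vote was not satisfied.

Notice: 16 days given; 14 required. Satisfied.
Quorum: 33% of 16,007 = 5,282.31, rounded up to 5,283; 5,290 present. Satisfied.
Vote: requires three-fifths of the votes cast (5,290 − 504 abstaining = 4,786); 3/5 of 4786 = 2871.60, rounded up to 2872, so 2,872 needed; 2,875 in favor. Satisfied.

Valid — all requirements satisfied.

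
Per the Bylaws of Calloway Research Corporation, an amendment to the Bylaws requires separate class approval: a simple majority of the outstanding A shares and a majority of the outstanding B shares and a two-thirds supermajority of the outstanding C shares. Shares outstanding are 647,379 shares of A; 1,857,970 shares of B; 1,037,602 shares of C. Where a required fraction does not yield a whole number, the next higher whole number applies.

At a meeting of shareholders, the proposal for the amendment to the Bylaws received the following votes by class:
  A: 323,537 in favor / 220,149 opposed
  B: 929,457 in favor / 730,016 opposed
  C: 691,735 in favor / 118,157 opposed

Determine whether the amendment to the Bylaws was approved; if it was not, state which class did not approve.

A: a majority of 647379 is 323690; 323,690 required, 323,537 in favor — not approved.
B: a majority of 1857970 is 928986; 928,986 required, 929,457 in favor — approved.
C: 2/3 of 1037602 = 691734.67, rounded up to 691735; 691,735 required, 691,735 in favor — approved.

Not approved — the A shares did not give the required vote.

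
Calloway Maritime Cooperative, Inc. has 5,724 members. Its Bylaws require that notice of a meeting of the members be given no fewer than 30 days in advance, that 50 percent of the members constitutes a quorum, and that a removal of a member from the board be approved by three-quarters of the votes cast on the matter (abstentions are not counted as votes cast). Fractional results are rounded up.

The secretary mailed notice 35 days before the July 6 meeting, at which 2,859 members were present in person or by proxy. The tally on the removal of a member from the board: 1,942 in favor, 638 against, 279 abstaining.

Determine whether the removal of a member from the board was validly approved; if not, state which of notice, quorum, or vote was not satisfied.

Notice: 35 days given; 30 required. Satisfied.
Quorum: 50% of 5,724 = 2,862; 2,859 present. Not satisfied.
Vote: requires three-fourths of the votes cast (2,859 − 279 abstaining = 2,580); 3/4 of 2580 = 1935, so 1,935 needed; 1,942 in favor. Satisfied.

Invalid — quorum requirement not satisfied.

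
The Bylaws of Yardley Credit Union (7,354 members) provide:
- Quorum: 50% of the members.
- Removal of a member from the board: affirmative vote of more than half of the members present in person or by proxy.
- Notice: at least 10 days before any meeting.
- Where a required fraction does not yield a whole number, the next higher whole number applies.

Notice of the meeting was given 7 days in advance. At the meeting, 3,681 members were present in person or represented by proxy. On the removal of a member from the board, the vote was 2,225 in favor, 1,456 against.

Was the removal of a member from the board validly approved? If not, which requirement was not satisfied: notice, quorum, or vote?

Invalid — notice requirement not satisfied.

Notice: 7 days given; 10 required. Not satisfied.
Quorum: 50% of 7,354 = 3,677; 3,681 present. Satisfied.
Vote: requires a majority of those present (3,681); a majority of 3681 is 1841, so 1,841 needed; 2,225 in favor. Satisfied.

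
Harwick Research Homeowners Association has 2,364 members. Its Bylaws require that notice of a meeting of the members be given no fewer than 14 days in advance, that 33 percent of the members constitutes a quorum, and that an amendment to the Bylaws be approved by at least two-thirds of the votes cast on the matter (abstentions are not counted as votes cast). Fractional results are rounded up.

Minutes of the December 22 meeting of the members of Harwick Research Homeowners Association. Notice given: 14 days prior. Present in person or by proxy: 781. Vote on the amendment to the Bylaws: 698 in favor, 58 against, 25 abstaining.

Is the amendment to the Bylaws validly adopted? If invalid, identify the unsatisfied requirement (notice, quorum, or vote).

Valid — all requirements satisfied.

Notice: 14 days given; 14 required. Satisfied.
Quorum: 33% of 2,364 = 780.12, rounded up to 781; 781 present. Satisfied.
Vote: requires two-thirds of the votes cast (781 − 25 abstaining = 756); 2/3 of 756 = 504, so 504 needed; 698 in favor. Satisfied.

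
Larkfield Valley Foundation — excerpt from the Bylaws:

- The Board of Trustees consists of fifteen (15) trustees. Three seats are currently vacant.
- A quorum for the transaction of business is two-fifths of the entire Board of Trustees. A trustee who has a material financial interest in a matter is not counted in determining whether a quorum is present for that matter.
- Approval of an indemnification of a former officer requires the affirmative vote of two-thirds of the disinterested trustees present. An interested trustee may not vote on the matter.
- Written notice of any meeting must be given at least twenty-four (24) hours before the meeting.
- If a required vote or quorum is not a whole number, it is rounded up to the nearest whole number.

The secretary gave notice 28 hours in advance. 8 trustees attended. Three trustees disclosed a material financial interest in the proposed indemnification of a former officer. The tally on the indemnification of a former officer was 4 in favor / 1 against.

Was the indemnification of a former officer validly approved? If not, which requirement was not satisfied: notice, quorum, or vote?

Notice: 28 hours given; 24 required (28 ≥ 24). Satisfied.
Quorum: 8 present, but the 3 interested trustees do not count, leaving 5. Quorum is 6. Not satisfied.
Vote: the indemnification of a former officer requires two-thirds of the disinterested trustees present (8 − 3 = 5). 2/3 of 5 = 3.33, rounded up to 4, so 4 affirmative votes are needed; 4 voted in favor. Satisfied. (Moot — without a quorum no business can be validly transacted.)

Invalid — quorum requirement not satisfied.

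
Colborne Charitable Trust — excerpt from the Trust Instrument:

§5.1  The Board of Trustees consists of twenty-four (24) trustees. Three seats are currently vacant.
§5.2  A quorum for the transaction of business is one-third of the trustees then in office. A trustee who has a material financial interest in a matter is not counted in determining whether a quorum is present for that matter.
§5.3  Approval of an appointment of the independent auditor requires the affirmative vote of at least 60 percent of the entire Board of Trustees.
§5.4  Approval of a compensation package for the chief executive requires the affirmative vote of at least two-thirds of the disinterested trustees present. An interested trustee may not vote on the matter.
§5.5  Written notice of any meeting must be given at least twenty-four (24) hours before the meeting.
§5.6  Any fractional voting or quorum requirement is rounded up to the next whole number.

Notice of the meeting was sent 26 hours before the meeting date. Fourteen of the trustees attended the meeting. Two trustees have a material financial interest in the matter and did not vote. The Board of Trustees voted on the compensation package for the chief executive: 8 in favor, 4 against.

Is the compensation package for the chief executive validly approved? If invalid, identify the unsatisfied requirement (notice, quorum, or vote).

Valid — all requirements satisfied.

Notice: 26 hours given; 24 required (26 ≥ 24). Satisfied.
Quorum: 14 present, but the 2 interested trustees do not count, leaving 12. Quorum is 7. Satisfied.
Vote: the compensation package for the chief executive requires two-thirds of the disinterested trustees present (14 − 2 = 12). 2/3 of 12 = 8, so 8 affirmative votes are needed; 8 voted in favor. Satisfied.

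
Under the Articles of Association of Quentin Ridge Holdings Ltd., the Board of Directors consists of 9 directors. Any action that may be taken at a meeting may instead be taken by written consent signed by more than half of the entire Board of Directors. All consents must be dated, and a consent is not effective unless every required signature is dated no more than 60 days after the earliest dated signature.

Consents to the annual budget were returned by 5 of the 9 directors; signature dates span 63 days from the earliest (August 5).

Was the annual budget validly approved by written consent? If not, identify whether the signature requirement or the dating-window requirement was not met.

Signatures required: more than half of 9 — a majority of 9 is 5, so 5 needed; 5 signed. Sufficient.
Dating window: the latest signature is 63 days after the earliest; the limit is 60 days. Outside the window.

Not effective — dating-window requirement not satisfied.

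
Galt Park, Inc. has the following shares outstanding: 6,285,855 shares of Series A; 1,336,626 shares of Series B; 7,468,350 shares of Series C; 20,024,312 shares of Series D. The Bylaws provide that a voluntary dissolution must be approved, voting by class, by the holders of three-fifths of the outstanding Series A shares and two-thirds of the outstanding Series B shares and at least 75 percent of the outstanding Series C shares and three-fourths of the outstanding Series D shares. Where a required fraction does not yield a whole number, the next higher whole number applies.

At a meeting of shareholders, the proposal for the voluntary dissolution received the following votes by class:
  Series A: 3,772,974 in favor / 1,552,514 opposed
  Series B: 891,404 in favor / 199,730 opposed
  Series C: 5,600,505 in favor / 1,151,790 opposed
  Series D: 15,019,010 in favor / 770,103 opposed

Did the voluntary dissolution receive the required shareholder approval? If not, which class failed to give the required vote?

Series A: 3/5 of 6285855 = 3771513; 3,771,513 required, 3,772,974 in favor — approved.
Series B: 2/3 of 1336626 = 891084; 891,084 required, 891,404 in favor — approved.
Series C: 3/4 of 7468350 = 5601262.50, rounded up to 5601263; 5,601,263 required, 5,600,505 in favor — not approved.
Series D: 3/4 of 20024312 = 15018234; 15,018,234 required, 15,019,010 in favor — approved.

Not approved — the Series C shares did not give the required vote.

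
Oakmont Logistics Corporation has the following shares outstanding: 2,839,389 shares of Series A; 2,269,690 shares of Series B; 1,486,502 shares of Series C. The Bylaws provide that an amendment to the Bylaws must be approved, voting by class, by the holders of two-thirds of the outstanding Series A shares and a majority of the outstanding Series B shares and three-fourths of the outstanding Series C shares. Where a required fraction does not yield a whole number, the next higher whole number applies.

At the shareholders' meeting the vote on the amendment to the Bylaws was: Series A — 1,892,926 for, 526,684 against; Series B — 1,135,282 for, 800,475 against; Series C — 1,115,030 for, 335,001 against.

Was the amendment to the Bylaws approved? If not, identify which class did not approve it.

Approved — every class gave the required vote.

Series A: 2/3 of 2839389 = 1892926; 1,892,926 required, 1,892,926 in favor — approved.
Series B: a majority of 2269690 is 1134846; 1,134,846 required, 1,135,282 in favor — approved.
Series C: 3/4 of 1486502 = 1114876.50, rounded up to 1114877; 1,114,877 required, 1,115,030 in favor — approved.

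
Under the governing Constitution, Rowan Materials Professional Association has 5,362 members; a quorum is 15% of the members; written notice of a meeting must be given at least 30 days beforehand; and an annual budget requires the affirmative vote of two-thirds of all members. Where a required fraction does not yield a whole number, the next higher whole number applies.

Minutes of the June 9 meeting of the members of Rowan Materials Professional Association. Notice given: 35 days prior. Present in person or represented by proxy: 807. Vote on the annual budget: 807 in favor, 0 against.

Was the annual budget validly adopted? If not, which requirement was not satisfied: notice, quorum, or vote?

Invalid — vote requirement not satisfied.

Notice: 35 days given; 30 required. Satisfied.
Quorum: 15% of 5,362 = 804.30, rounded up to 805; 807 present. Satisfied.
Vote: requires two-thirds of all members (5,362); 2/3 of 5362 = 3574.67, rounded up to 3575, so 3,575 needed; 807 in favor. Not satisfied.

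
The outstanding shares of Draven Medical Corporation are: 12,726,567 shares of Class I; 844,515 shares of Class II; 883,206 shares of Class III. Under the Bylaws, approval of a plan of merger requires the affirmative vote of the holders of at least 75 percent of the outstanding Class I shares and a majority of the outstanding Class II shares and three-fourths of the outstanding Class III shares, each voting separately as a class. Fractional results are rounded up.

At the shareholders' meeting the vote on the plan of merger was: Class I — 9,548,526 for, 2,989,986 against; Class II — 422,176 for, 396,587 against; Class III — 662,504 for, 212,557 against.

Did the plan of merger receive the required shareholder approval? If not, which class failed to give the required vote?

Class I: 3/4 of 12726567 = 9544925.25, rounded up to 9544926; 9,544,926 required, 9,548,526 in favor — approved.
Class II: a majority of 844515 is 422258; 422,258 required, 422,176 in favor — not approved.
Class III: 3/4 of 883206 = 662404.50, rounded up to 662405; 662,405 required, 662,504 in favor — approved.

Not approved — the Class II shares did not give the required vote.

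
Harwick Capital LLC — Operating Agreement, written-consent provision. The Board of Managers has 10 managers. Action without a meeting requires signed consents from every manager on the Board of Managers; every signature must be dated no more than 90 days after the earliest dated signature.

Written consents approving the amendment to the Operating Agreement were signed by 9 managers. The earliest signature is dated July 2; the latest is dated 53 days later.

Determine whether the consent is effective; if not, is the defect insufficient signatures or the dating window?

Signatures required: all of 10 — unanimous means all 10, so 10 needed; 9 signed. Insufficient.
Dating window: the latest signature is 53 days after the earliest; the limit is 90 days. Within the window.

Not effective — insufficient signatures.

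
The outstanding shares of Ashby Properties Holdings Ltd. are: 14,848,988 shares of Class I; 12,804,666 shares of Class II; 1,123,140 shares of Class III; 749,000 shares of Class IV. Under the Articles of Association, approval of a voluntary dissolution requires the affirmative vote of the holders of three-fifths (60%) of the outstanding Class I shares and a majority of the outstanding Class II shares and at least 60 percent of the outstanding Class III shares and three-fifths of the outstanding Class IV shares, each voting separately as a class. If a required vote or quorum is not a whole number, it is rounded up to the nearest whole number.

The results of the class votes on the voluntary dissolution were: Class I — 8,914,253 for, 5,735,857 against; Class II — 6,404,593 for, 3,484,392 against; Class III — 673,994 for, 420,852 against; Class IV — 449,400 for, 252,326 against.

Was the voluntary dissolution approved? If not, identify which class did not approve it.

Class I: 3/5 of 14848988 = 8909392.80, rounded up to 8909393; 8,909,393 required, 8,914,253 in favor — approved.
Class II: a majority of 12804666 is 6402334; 6,402,334 required, 6,404,593 in favor — approved.
Class III: 3/5 of 1123140 = 673884; 673,884 required, 673,994 in favor — approved.
Class IV: 3/5 of 749000 = 449400; 449,400 required, 449,400 in favor — approved.

Approved — every class gave the required vote.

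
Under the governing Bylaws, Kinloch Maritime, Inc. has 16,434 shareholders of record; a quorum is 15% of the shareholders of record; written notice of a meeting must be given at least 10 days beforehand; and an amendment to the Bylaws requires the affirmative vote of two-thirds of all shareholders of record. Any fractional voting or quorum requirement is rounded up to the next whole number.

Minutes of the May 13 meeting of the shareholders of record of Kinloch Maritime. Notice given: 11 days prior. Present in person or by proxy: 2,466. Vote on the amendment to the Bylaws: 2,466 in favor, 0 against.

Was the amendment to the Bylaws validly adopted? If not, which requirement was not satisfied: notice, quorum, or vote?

Invalid — vote requirement not satisfied.

Notice: 11 days given; 10 required. Satisfied.
Quorum: 15% of 16,434 = 2,465.10, rounded up to 2,466; 2,466 present. Satisfied.
Vote: requires two-thirds of all shareholders of record (16,434); 2/3 of 16434 = 10956, so 10,956 needed; 2,466 in favor. Not satisfied.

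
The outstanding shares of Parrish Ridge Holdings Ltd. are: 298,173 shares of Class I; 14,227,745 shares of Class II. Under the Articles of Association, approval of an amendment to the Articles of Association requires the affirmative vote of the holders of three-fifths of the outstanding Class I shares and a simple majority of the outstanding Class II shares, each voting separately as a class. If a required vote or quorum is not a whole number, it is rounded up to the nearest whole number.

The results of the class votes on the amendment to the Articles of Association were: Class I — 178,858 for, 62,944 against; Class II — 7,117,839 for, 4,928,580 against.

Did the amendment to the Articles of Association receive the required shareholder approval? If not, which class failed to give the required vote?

Not approved — the Class I shares did not give the required vote.

Class I: 3/5 of 298173 = 178903.80, rounded up to 178904; 178,904 required, 178,858 in favor — not approved.
Class II: a majority of 14227745 is 7113873; 7,113,873 required, 7,117,839 in favor — approved.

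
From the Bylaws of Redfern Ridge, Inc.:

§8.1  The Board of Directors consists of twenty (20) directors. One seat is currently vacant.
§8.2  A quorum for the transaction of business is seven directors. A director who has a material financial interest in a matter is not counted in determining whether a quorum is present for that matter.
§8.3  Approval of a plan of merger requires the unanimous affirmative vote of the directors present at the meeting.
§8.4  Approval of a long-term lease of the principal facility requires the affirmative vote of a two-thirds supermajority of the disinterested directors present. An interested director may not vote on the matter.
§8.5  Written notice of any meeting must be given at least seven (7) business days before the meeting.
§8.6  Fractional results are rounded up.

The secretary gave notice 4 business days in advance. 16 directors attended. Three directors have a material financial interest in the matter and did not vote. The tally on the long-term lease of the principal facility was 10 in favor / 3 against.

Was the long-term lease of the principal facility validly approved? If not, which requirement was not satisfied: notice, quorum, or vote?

Notice: 4 business days given; 7 required (4 < 7). Not satisfied.
Quorum: 16 present, but the 3 interested directors do not count, leaving 13. Quorum is 7. Satisfied.
Vote: the long-term lease of the principal facility requires two-thirds of the disinterested directors present (16 − 3 = 13). 2/3 of 13 = 8.67, rounded up to 9, so 9 affirmative votes are needed; 10 voted in favor. Satisfied.

Invalid — notice requirement not satisfied.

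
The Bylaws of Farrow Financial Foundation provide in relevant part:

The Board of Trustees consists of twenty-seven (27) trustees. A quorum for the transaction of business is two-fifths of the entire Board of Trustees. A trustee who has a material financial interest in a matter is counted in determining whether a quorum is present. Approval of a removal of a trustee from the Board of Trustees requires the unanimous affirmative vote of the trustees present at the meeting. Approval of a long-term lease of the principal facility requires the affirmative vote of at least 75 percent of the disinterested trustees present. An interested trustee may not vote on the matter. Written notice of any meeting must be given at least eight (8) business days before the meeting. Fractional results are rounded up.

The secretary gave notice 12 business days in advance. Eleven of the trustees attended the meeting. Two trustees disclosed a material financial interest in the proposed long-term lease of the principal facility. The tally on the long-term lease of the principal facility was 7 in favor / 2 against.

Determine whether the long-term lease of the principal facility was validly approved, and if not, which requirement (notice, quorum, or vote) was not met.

Notice: 12 business days given; 8 required (12 ≥ 8). Satisfied.
Quorum: 11 present (interested trustees count toward quorum); quorum is 11. Satisfied.
Vote: the long-term lease of the principal facility requires three-fourths of the disinterested trustees present (11 − 2 = 9). 3/4 of 9 = 6.75, rounded up to 7, so 7 affirmative votes are needed; 7 voted in favor. Satisfied.

Valid — all requirements satisfied.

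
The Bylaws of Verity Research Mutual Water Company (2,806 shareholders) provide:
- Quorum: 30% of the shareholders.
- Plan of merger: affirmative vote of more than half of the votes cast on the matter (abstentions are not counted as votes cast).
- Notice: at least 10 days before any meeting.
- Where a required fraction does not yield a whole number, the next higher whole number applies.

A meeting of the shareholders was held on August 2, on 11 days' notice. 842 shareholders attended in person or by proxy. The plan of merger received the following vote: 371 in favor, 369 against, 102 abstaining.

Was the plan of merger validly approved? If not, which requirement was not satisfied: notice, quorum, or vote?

Valid — all requirements satisfied.

Notice: 11 days given; 10 required. Satisfied.
Quorum: 30% of 2,806 = 841.80, rounded up to 842; 842 present. Satisfied.
Vote: requires a majority of the votes cast (842 − 102 abstaining = 740); a majority of 740 is 371, so 371 needed; 371 in favor. Satisfied.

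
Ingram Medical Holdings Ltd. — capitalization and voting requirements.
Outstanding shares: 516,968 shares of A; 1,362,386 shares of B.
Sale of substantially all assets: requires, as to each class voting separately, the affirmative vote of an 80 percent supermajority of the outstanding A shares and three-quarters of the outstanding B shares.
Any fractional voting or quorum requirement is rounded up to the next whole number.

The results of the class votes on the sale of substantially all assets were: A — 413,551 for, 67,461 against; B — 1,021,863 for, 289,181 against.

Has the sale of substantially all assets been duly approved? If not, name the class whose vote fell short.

Not approved — the A shares did not give the required vote.

A: 4/5 of 516968 = 413574.40, rounded up to 413575; 413,575 required, 413,551 in favor — not approved.
B: 3/4 of 1362386 = 1021789.50, rounded up to 1021790; 1,021,790 required, 1,021,863 in favor — approved.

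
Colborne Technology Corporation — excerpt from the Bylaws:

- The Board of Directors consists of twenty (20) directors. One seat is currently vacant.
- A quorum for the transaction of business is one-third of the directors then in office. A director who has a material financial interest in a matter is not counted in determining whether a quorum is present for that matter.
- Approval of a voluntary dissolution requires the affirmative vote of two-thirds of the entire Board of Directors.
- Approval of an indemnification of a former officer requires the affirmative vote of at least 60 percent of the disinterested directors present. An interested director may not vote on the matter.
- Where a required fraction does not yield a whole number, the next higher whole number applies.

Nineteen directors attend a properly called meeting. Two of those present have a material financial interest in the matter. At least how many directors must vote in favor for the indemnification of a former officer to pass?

11

The indemnification of a former officer requires three-fifths of the disinterested directors present (19 − 2 = 17).
3/5 of 17 = 10.20, rounded up to 11.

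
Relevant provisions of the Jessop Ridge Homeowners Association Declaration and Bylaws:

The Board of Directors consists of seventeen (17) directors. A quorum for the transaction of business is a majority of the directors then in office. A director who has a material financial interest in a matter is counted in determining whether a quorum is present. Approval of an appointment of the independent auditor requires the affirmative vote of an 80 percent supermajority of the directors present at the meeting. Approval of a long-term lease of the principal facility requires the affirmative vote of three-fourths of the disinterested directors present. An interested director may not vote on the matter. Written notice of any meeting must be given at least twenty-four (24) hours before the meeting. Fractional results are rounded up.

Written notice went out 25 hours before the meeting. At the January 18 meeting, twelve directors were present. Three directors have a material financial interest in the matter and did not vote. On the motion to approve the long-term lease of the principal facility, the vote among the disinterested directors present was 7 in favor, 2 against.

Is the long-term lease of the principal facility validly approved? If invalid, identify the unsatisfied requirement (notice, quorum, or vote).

Notice: 25 hours given; 24 required (25 ≥ 24). Satisfied.
Quorum: 12 present (interested directors count toward quorum); quorum is 9. Satisfied.
Vote: the long-term lease of the principal facility requires three-fourths of the disinterested directors present (12 − 3 = 9). 3/4 of 9 = 6.75, rounded up to 7, so 7 affirmative votes are needed; 7 voted in favor. Satisfied.

Valid — all requirements satisfied.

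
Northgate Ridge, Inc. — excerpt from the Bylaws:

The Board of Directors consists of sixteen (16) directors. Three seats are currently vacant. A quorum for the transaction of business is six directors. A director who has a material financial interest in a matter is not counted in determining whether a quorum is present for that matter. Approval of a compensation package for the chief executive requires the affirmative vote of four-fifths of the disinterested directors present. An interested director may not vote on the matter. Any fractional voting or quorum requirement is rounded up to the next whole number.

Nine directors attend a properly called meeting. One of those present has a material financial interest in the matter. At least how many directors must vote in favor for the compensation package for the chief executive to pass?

The compensation package for the chief executive requires four-fifths of the disinterested directors present (9 − 1 = 8).
4/5 of 8 = 6.40, rounded up to 7.

7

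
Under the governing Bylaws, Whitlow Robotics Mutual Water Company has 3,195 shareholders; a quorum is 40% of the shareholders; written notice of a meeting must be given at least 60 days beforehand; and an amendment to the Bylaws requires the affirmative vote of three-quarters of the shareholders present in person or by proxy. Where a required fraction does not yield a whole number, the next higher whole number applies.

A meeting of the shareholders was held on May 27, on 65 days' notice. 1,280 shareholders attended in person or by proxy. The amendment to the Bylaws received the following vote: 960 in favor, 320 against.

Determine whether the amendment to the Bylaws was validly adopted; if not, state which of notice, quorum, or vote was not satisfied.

Valid — all requirements satisfied.

Notice: 65 days given; 60 required. Satisfied.
Quorum: 40% of 3,195 = 1,278; 1,280 present. Satisfied.
Vote: requires three-fourths of those present (1,280); 3/4 of 1280 = 960, so 960 needed; 960 in favor. Satisfied.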